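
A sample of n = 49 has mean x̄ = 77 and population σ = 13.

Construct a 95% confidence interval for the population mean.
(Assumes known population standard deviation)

Answer: (73.3601, 80.6399)

Derivation:
Confidence level: 95%, α = 0.05
z_0.025 = 1.960
SE = σ/√n = 13/√49 = 1.8571
Margin of error = 1.960 × 1.8571 = 3.6399
CI: x̄ ± margin = 77 ± 3.6399
CI: (73.3601, 80.6399)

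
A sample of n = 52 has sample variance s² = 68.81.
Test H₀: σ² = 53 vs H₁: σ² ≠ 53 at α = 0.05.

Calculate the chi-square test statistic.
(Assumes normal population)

Answer: χ² = 66.2134, fail to reject H₀

Derivation:
df = n - 1 = 51
χ² = (n-1)s²/σ₀² = 51×68.81/53 = 66.2134
Critical values: χ²_{0.975,51} = 33.162, χ²_{0.025,51} = 72.616
Rejection region: χ² < 33.162 or χ² > 72.616
Decision: fail to reject H₀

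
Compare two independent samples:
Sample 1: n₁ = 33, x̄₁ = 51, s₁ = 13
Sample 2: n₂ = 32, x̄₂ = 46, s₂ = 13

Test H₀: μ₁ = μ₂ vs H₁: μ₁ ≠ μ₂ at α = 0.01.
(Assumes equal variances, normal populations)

Answer: t = 1.5502, fail to reject H₀

Derivation:
Pooled variance: s²_p = [32×13² + 31×13²]/(63) = 169.0000
s_p = 13.0000
SE = s_p×√(1/n₁ + 1/n₂) = 13.0000×√(1/33 + 1/32) = 3.2253
t = (x̄₁ - x̄₂)/SE = (51 - 46)/3.2253 = 1.5502
df = 63, t-critical = ±2.656
Decision: fail to reject H₀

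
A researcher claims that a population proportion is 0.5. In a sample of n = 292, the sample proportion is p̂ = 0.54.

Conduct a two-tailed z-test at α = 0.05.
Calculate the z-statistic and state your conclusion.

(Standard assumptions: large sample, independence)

H₀: p = 0.5, H₁: p ≠ 0.5
Standard error: SE = √(p₀(1-p₀)/n) = √(0.5×0.5/292) = 0.029260
z-statistic: z = (p̂ - p₀)/SE = (0.54 - 0.5)/0.029260 = 1.3671
Critical value: z_0.025 = ±1.960
p-value = 0.1716
Decision: fail to reject H₀ at α = 0.05

Answer: z = 1.3671, fail to reject H₀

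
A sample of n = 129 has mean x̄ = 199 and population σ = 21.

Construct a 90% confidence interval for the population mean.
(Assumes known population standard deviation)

Confidence level: 90%, α = 0.1
z_0.05 = 1.645
SE = σ/√n = 21/√129 = 1.8489
Margin of error = 1.645 × 1.8489 = 3.0414
CI: x̄ ± margin = 199 ± 3.0414
CI: (195.9586, 202.0414)

Answer: (195.9586, 202.0414)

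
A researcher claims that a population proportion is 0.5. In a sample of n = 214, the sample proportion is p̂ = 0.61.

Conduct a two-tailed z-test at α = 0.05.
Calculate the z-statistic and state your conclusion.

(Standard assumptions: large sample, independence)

H₀: p = 0.5, H₁: p ≠ 0.5
Standard error: SE = √(p₀(1-p₀)/n) = √(0.5×0.5/214) = 0.034179
z-statistic: z = (p̂ - p₀)/SE = (0.61 - 0.5)/0.034179 = 3.2184
Critical value: z_0.025 = ±1.960
p-value = 0.0013
Decision: reject H₀ at α = 0.05

Answer: z = 3.2184, reject H₀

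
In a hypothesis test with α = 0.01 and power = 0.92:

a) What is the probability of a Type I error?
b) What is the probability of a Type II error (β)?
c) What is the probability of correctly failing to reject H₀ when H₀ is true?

Answer: a) 0.01, b) 0.08, c) 0.99

Derivation:
a) Type I error probability = α = 0.01
b) Power = P(reject H₀ | H₁ true) = 1 - β = 0.92, so Type II error probability = β = 1 - Power = 0.08
c) P(fail to reject H₀ | H₀ true) = 1 - α = 0.99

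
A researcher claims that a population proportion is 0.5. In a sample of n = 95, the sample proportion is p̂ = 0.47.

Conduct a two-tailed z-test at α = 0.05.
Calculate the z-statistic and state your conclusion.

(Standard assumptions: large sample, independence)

Answer: z = -0.5848, fail to reject H₀

Derivation:
H₀: p = 0.5, H₁: p ≠ 0.5
Standard error: SE = √(p₀(1-p₀)/n) = √(0.5×0.5/95) = 0.051299
z-statistic: z = (p̂ - p₀)/SE = (0.47 - 0.5)/0.051299 = -0.5848
Critical value: z_0.025 = ±1.960
p-value = 0.5587
Decision: fail to reject H₀ at α = 0.05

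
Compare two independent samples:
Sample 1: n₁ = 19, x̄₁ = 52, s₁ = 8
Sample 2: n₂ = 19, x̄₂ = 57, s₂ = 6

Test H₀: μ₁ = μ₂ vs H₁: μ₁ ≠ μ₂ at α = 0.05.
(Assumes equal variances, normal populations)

Answer: t = -2.1794, reject H₀

Derivation:
Pooled variance: s²_p = [18×8² + 18×6²]/(36) = 50.0000
s_p = 7.0711
SE = s_p×√(1/n₁ + 1/n₂) = 7.0711×√(1/19 + 1/19) = 2.2942
t = (x̄₁ - x̄₂)/SE = (52 - 57)/2.2942 = -2.1794
df = 36, t-critical = ±2.028
Decision: reject H₀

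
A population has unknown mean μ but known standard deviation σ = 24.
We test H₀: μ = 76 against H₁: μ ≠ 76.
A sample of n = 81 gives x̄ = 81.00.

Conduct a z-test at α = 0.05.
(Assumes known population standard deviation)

Answer: z = 1.8750, fail to reject H₀

Derivation:
Standard error: SE = σ/√n = 24/√81 = 2.6667
z-statistic: z = (x̄ - μ₀)/SE = (81.00 - 76)/2.6667 = 1.8750
Critical value: ±1.960
p-value = 0.0608
Decision: fail to reject H₀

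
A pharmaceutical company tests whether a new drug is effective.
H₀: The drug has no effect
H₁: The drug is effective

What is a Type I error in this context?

Answer: Concluding the drug is effective when it actually has no effect

Derivation:
Type I error (α): Rejecting H₀ when H₀ is true
Type II error (β): Failing to reject H₀ when H₁ is true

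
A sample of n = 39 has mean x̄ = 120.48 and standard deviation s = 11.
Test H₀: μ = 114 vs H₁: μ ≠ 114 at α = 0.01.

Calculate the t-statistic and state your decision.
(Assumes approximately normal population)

df = n - 1 = 38
SE = s/√n = 11/√39 = 1.7614
t = (x̄ - μ₀)/SE = (120.48 - 114)/1.7614 = 3.6789
Critical value: t_{0.005,38} = ±2.712
p-value ≈ 0.0007
Decision: reject H₀

Answer: t = 3.6789, reject H₀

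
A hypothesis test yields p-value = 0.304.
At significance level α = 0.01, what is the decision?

Compare p-value to α:
0.304 ≥ 0.01
Decision: fail to reject H₀

Answer: fail to reject H₀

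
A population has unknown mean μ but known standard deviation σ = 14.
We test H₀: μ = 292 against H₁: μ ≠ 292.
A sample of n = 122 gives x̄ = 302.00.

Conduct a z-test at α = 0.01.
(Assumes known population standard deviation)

Standard error: SE = σ/√n = 14/√122 = 1.2675
z-statistic: z = (x̄ - μ₀)/SE = (302.00 - 292)/1.2675 = 7.8895
Critical value: ±2.576
p-value < 0.0001
Decision: reject H₀

Answer: z = 7.8895, reject H₀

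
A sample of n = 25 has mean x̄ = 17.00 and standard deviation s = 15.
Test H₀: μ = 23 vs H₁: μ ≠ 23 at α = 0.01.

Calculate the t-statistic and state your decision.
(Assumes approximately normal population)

Answer: t = -2.0000, fail to reject H₀

Derivation:
df = n - 1 = 24
SE = s/√n = 15/√25 = 3.0000
t = (x̄ - μ₀)/SE = (17.00 - 23)/3.0000 = -2.0000
Critical value: t_{0.005,24} = ±2.797
p-value ≈ 0.0569
Decision: fail to reject H₀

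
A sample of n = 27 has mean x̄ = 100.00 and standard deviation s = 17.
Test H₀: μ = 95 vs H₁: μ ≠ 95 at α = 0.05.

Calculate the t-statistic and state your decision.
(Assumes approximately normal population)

df = n - 1 = 26
SE = s/√n = 17/√27 = 3.2717
t = (x̄ - μ₀)/SE = (100.00 - 95)/3.2717 = 1.5283
Critical value: t_{0.025,26} = ±2.056
p-value ≈ 0.1385
Decision: fail to reject H₀

Answer: t = 1.5283, fail to reject H₀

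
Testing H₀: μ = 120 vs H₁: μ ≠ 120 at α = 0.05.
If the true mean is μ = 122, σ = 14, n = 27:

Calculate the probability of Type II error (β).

SE = σ/√n = 14/√27 = 2.6943
Critical values: μ₀ ± z_0.025×SE = 120 ± 1.960×2.6943
Acceptance region: (114.7192, 125.2808)
Under H₁ (μ = 122): z_high = (125.2808 - 122)/2.6943 = 1.2177, z_low = (114.7192 - 122)/2.6943 = -2.7023
β = P(not reject | H₁) = Φ(1.2177) - Φ(-2.7023) ≈ 0.8849

Answer: β ≈ 0.8849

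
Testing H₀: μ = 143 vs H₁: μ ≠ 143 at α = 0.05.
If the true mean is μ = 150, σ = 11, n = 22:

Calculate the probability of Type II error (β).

SE = σ/√n = 11/√22 = 2.3452
Critical values: μ₀ ± z_0.025×SE = 143 ± 1.960×2.3452
Acceptance region: (138.4034, 147.5966)
Under H₁ (μ = 150): z_high = (147.5966 - 150)/2.3452 = -1.0248, z_low = (138.4034 - 150)/2.3452 = -4.9448
β = P(not reject | H₁) = Φ(-1.0248) - Φ(-4.9448) ≈ 0.1527

Answer: β ≈ 0.1527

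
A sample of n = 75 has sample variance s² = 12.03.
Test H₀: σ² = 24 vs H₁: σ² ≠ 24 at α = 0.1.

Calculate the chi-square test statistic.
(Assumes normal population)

df = n - 1 = 74
χ² = (n-1)s²/σ₀² = 74×12.03/24 = 37.0925
Critical values: χ²_{0.95,74} = 55.189, χ²_{0.05,74} = 95.081
Rejection region: χ² < 55.189 or χ² > 95.081
Decision: reject H₀

Answer: χ² = 37.0925, reject H₀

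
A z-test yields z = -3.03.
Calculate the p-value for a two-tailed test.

For z = -3.03:
p = 2×P(Z > |-3.03|) = 2×(1 - Φ(3.03)) = 0.0024

Answer: p-value ≈ 0.0024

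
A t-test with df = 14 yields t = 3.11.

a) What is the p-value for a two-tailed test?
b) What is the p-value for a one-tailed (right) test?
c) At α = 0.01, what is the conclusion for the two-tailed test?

Answer: a) 0.0077, b) 0.0038, c) reject H₀

Derivation:
Using t-distribution with df = 14:
a) Two-tailed: p = 2×P(T > 3.11) = 0.0077
b) One-tailed: p = P(T > 3.11) = 0.0038
c) 0.0077 < 0.01, reject H₀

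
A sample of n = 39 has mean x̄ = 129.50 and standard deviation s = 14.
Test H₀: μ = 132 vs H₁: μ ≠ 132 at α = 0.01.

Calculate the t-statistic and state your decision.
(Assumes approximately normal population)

Answer: t = -1.1152, fail to reject H₀

Derivation:
df = n - 1 = 38
SE = s/√n = 14/√39 = 2.2418
t = (x̄ - μ₀)/SE = (129.50 - 132)/2.2418 = -1.1152
Critical value: t_{0.005,38} = ±2.712
p-value ≈ 0.2718
Decision: fail to reject H₀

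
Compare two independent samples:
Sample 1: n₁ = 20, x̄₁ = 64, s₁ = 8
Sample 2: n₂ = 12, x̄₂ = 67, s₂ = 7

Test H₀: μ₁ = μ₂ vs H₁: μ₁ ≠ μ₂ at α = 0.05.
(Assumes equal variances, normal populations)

Answer: t = -1.0742, fail to reject H₀

Derivation:
Pooled variance: s²_p = [19×8² + 11×7²]/(30) = 58.5000
s_p = 7.6485
SE = s_p×√(1/n₁ + 1/n₂) = 7.6485×√(1/20 + 1/12) = 2.7928
t = (x̄₁ - x̄₂)/SE = (64 - 67)/2.7928 = -1.0742
df = 30, t-critical = ±2.042
Decision: fail to reject H₀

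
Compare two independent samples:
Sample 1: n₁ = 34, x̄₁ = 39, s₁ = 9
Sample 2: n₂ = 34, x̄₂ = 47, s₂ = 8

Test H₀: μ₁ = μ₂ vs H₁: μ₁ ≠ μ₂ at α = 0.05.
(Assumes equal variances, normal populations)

Answer: t = -3.8739, reject H₀

Derivation:
Pooled variance: s²_p = [33×9² + 33×8²]/(66) = 72.5000
s_p = 8.5147
SE = s_p×√(1/n₁ + 1/n₂) = 8.5147×√(1/34 + 1/34) = 2.0651
t = (x̄₁ - x̄₂)/SE = (39 - 47)/2.0651 = -3.8739
df = 66, t-critical = ±1.997
Decision: reject H₀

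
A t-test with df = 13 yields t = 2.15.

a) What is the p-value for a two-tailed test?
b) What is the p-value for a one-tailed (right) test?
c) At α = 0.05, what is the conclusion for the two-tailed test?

Answer: a) 0.0510, b) 0.0255, c) fail to reject H₀

Derivation:
Using t-distribution with df = 13:
a) Two-tailed: p = 2×P(T > 2.15) = 0.0510
b) One-tailed: p = P(T > 2.15) = 0.0255
c) 0.0510 ≥ 0.05, fail to reject H₀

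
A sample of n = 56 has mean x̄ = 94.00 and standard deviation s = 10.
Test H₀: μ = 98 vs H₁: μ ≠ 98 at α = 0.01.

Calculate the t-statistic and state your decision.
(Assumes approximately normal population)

df = n - 1 = 55
SE = s/√n = 10/√56 = 1.3363
t = (x̄ - μ₀)/SE = (94.00 - 98)/1.3363 = -2.9933
Critical value: t_{0.005,55} = ±2.668
p-value ≈ 0.0041
Decision: reject H₀

Answer: t = -2.9933, reject H₀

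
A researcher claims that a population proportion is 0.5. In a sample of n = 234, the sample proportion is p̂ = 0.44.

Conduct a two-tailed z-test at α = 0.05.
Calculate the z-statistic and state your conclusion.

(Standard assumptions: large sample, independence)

H₀: p = 0.5, H₁: p ≠ 0.5
Standard error: SE = √(p₀(1-p₀)/n) = √(0.5×0.5/234) = 0.032686
z-statistic: z = (p̂ - p₀)/SE = (0.44 - 0.5)/0.032686 = -1.8356
Critical value: z_0.025 = ±1.960
p-value = 0.0664
Decision: fail to reject H₀ at α = 0.05

Answer: z = -1.8356, fail to reject H₀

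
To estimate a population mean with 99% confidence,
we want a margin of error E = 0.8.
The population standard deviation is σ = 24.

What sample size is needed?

Answer: n = 5973

Derivation:
z_0.005 = 2.576
n = (z×σ/E)² = (2.576×24/0.8)²
n = 5972.1984
Round up: n = 5973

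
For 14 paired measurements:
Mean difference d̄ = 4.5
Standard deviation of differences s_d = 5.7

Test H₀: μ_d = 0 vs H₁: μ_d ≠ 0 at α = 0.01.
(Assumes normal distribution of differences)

df = n - 1 = 13
SE = s_d/√n = 5.7/√14 = 1.5234
t = d̄/SE = 4.5/1.5234 = 2.9539
Critical value: t_{0.005,13} = ±3.012
p-value ≈ 0.0112
Decision: fail to reject H₀

Answer: t = 2.9539, fail to reject H₀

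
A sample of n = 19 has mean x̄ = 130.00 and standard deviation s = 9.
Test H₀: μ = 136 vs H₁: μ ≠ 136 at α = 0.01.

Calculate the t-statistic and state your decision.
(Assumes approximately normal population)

df = n - 1 = 18
SE = s/√n = 9/√19 = 2.0647
t = (x̄ - μ₀)/SE = (130.00 - 136)/2.0647 = -2.9060
Critical value: t_{0.005,18} = ±2.878
p-value ≈ 0.0094
Decision: reject H₀

Answer: t = -2.9060, reject H₀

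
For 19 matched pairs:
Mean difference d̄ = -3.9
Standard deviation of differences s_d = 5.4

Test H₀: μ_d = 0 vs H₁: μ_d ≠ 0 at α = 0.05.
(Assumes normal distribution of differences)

Answer: t = -3.1482, reject H₀

Derivation:
df = n - 1 = 18
SE = s_d/√n = 5.4/√19 = 1.2388
t = d̄/SE = -3.9/1.2388 = -3.1482
Critical value: t_{0.025,18} = ±2.101
p-value ≈ 0.0056
Decision: reject H₀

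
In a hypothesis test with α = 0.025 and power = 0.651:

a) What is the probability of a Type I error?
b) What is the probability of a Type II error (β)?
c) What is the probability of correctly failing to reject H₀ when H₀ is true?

a) Type I error probability = α = 0.025
b) Power = P(reject H₀ | H₁ true) = 1 - β = 0.651, so Type II error probability = β = 1 - Power = 0.349
c) P(fail to reject H₀ | H₀ true) = 1 - α = 0.975

Answer: a) 0.025, b) 0.349, c) 0.975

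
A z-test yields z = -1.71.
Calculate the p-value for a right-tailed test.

For z = -1.71:
p = P(Z > -1.71) = 1 - Φ(-1.71) = 0.9564

Answer: p-value ≈ 0.9564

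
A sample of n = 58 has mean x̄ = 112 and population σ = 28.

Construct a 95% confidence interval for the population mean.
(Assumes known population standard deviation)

Answer: (104.7939, 119.2061)

Derivation:
Confidence level: 95%, α = 0.05
z_0.025 = 1.960
SE = σ/√n = 28/√58 = 3.6766
Margin of error = 1.960 × 3.6766 = 7.2061
CI: x̄ ± margin = 112 ± 7.2061
CI: (104.7939, 119.2061)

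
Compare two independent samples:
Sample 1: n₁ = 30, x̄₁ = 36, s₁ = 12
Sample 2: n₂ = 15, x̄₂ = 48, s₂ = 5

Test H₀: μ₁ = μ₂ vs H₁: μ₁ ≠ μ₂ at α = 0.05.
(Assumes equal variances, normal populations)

Pooled variance: s²_p = [29×12² + 14×5²]/(43) = 105.2558
s_p = 10.2594
SE = s_p×√(1/n₁ + 1/n₂) = 10.2594×√(1/30 + 1/15) = 3.2443
t = (x̄₁ - x̄₂)/SE = (36 - 48)/3.2443 = -3.6988
df = 43, t-critical = ±2.017
Decision: reject H₀

Answer: t = -3.6988, reject H₀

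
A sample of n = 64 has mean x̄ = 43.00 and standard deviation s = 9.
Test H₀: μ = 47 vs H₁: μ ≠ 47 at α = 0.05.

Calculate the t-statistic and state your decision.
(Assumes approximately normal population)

df = n - 1 = 63
SE = s/√n = 9/√64 = 1.1250
t = (x̄ - μ₀)/SE = (43.00 - 47)/1.1250 = -3.5556
Critical value: t_{0.025,63} = ±1.998
p-value ≈ 0.0007
Decision: reject H₀

Answer: t = -3.5556, reject H₀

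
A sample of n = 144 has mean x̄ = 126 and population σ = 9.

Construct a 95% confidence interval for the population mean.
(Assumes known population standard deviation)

Answer: (124.5300, 127.4700)

Derivation:
Confidence level: 95%, α = 0.05
z_0.025 = 1.960
SE = σ/√n = 9/√144 = 0.7500
Margin of error = 1.960 × 0.7500 = 1.4700
CI: x̄ ± margin = 126 ± 1.4700
CI: (124.5300, 127.4700)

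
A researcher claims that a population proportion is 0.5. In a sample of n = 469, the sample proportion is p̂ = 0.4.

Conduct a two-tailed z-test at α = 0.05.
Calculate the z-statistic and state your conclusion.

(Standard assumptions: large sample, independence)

Answer: z = -4.3313, reject H₀

Derivation:
H₀: p = 0.5, H₁: p ≠ 0.5
Standard error: SE = √(p₀(1-p₀)/n) = √(0.5×0.5/469) = 0.023088
z-statistic: z = (p̂ - p₀)/SE = (0.4 - 0.5)/0.023088 = -4.3313
Critical value: z_0.025 = ±1.960
p-value < 0.0001
Decision: reject H₀ at α = 0.05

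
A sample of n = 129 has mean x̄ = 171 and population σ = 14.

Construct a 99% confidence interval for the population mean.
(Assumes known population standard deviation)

Answer: (167.8248, 174.1752)

Derivation:
Confidence level: 99%, α = 0.01
z_0.005 = 2.576
SE = σ/√n = 14/√129 = 1.2326
Margin of error = 2.576 × 1.2326 = 3.1752
CI: x̄ ± margin = 171 ± 3.1752
CI: (167.8248, 174.1752)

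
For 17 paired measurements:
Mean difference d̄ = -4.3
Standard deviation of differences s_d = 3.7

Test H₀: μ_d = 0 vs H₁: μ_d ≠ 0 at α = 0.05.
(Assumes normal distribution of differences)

Answer: t = -4.7916, reject H₀

Derivation:
df = n - 1 = 16
SE = s_d/√n = 3.7/√17 = 0.8974
t = d̄/SE = -4.3/0.8974 = -4.7916
Critical value: t_{0.025,16} = ±2.120
p-value ≈ 0.0002
Decision: reject H₀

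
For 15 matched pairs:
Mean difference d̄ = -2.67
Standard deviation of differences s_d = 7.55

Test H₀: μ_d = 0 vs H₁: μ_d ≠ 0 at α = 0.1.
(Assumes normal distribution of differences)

df = n - 1 = 14
SE = s_d/√n = 7.55/√15 = 1.9494
t = d̄/SE = -2.67/1.9494 = -1.3697
Critical value: t_{0.05,14} = ±1.761
p-value ≈ 0.1924
Decision: fail to reject H₀

Answer: t = -1.3697, fail to reject H₀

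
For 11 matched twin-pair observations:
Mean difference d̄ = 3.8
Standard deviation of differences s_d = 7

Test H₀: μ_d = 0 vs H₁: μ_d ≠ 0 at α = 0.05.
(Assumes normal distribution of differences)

Answer: t = 1.8004, fail to reject H₀

Derivation:
df = n - 1 = 10
SE = s_d/√n = 7/√11 = 2.1106
t = d̄/SE = 3.8/2.1106 = 1.8004
Critical value: t_{0.025,10} = ±2.228
p-value ≈ 0.1020
Decision: fail to reject H₀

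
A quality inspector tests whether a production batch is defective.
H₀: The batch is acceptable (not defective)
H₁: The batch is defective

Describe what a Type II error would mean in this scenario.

Type I error (α): Rejecting H₀ when H₀ is true
Type II error (β): Failing to reject H₀ when H₁ is true

Answer: Shipping a defective batch to customers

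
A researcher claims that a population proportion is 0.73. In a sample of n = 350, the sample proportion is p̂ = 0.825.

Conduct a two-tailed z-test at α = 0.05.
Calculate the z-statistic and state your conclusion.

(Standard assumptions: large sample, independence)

H₀: p = 0.73, H₁: p ≠ 0.73
Standard error: SE = √(p₀(1-p₀)/n) = √(0.73×0.27/350) = 0.023731
z-statistic: z = (p̂ - p₀)/SE = (0.825 - 0.73)/0.023731 = 4.0032
Critical value: z_0.025 = ±1.960
p-value = 0.0001
Decision: reject H₀ at α = 0.05

Answer: z = 4.0032, reject H₀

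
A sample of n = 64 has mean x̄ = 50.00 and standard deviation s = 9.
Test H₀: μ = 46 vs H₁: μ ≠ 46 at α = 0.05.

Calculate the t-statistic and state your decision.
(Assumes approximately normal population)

df = n - 1 = 63
SE = s/√n = 9/√64 = 1.1250
t = (x̄ - μ₀)/SE = (50.00 - 46)/1.1250 = 3.5556
Critical value: t_{0.025,63} = ±1.998
p-value ≈ 0.0007
Decision: reject H₀

Answer: t = 3.5556, reject H₀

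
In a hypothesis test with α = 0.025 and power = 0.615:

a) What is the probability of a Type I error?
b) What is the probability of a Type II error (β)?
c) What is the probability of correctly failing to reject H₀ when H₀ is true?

a) Type I error probability = α = 0.025
b) Power = P(reject H₀ | H₁ true) = 1 - β = 0.615, so Type II error probability = β = 1 - Power = 0.385
c) P(fail to reject H₀ | H₀ true) = 1 - α = 0.975

Answer: a) 0.025, b) 0.385, c) 0.975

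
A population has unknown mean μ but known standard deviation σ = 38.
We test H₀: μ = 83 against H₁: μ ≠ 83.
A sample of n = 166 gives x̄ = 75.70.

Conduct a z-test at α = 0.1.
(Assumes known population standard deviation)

Standard error: SE = σ/√n = 38/√166 = 2.9494
z-statistic: z = (x̄ - μ₀)/SE = (75.70 - 83)/2.9494 = -2.4751
Critical value: ±1.645
p-value = 0.0133
Decision: reject H₀

Answer: z = -2.4751, reject H₀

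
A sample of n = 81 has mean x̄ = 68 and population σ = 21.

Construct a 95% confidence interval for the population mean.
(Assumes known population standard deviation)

Confidence level: 95%, α = 0.05
z_0.025 = 1.960
SE = σ/√n = 21/√81 = 2.3333
Margin of error = 1.960 × 2.3333 = 4.5733
CI: x̄ ± margin = 68 ± 4.5733
CI: (63.4267, 72.5733)

Answer: (63.4267, 72.5733)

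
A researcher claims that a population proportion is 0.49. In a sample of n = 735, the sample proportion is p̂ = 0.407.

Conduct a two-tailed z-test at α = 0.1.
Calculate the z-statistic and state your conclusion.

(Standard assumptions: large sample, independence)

Answer: z = -4.5013, reject H₀

Derivation:
H₀: p = 0.49, H₁: p ≠ 0.49
Standard error: SE = √(p₀(1-p₀)/n) = √(0.49×0.51/735) = 0.018439
z-statistic: z = (p̂ - p₀)/SE = (0.407 - 0.49)/0.018439 = -4.5013
Critical value: z_0.05 = ±1.645
p-value < 0.0001
Decision: reject H₀ at α = 0.1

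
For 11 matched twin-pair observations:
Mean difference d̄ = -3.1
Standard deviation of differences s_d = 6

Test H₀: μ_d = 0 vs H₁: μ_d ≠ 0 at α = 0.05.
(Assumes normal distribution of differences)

Answer: t = -1.7136, fail to reject H₀

Derivation:
df = n - 1 = 10
SE = s_d/√n = 6/√11 = 1.8091
t = d̄/SE = -3.1/1.8091 = -1.7136
Critical value: t_{0.025,10} = ±2.228
p-value ≈ 0.1174
Decision: fail to reject H₀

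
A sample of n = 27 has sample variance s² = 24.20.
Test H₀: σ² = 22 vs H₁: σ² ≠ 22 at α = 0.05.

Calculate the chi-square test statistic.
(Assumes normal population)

Answer: χ² = 28.6000, fail to reject H₀

Derivation:
df = n - 1 = 26
χ² = (n-1)s²/σ₀² = 26×24.20/22 = 28.6000
Critical values: χ²_{0.975,26} = 13.844, χ²_{0.025,26} = 41.923
Rejection region: χ² < 13.844 or χ² > 41.923
Decision: fail to reject H₀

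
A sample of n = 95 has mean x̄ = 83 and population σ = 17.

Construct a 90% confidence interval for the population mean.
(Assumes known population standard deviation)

Answer: (80.1308, 85.8692)

Derivation:
Confidence level: 90%, α = 0.1
z_0.05 = 1.645
SE = σ/√n = 17/√95 = 1.7442
Margin of error = 1.645 × 1.7442 = 2.8692
CI: x̄ ± margin = 83 ± 2.8692
CI: (80.1308, 85.8692)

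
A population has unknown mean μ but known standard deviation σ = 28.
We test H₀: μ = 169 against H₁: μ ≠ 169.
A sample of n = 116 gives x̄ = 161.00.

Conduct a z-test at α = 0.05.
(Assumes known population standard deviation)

Standard error: SE = σ/√n = 28/√116 = 2.5997
z-statistic: z = (x̄ - μ₀)/SE = (161.00 - 169)/2.5997 = -3.0773
Critical value: ±1.960
p-value = 0.0021
Decision: reject H₀

Answer: z = -3.0773, reject H₀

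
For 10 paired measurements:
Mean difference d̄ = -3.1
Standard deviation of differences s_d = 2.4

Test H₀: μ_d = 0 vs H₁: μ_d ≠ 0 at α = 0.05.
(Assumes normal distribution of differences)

df = n - 1 = 9
SE = s_d/√n = 2.4/√10 = 0.7589
t = d̄/SE = -3.1/0.7589 = -4.0849
Critical value: t_{0.025,9} = ±2.262
p-value ≈ 0.0027
Decision: reject H₀

Answer: t = -4.0849, reject H₀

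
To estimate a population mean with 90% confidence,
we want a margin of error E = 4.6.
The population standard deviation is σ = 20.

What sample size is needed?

z_0.05 = 1.645
n = (z×σ/E)² = (1.645×20/4.6)²
n = 51.1536
Round up: n = 52

Answer: n = 52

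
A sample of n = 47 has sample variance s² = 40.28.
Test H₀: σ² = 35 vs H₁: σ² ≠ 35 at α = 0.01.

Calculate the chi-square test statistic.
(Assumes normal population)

df = n - 1 = 46
χ² = (n-1)s²/σ₀² = 46×40.28/35 = 52.9394
Critical values: χ²_{0.995,46} = 25.041, χ²_{0.005,46} = 74.437
Rejection region: χ² < 25.041 or χ² > 74.437
Decision: fail to reject H₀

Answer: χ² = 52.9394, fail to reject H₀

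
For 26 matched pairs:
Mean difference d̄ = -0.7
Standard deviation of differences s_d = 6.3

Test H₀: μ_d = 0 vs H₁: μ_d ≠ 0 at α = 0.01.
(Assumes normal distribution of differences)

Answer: t = -0.5666, fail to reject H₀

Derivation:
df = n - 1 = 25
SE = s_d/√n = 6.3/√26 = 1.2355
t = d̄/SE = -0.7/1.2355 = -0.5666
Critical value: t_{0.005,25} = ±2.787
p-value ≈ 0.5760
Decision: fail to reject H₀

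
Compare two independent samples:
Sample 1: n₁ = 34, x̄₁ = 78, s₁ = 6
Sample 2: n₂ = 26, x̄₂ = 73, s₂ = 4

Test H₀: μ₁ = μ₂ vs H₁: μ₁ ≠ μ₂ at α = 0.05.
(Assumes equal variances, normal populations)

Pooled variance: s²_p = [33×6² + 25×4²]/(58) = 27.3793
s_p = 5.2325
SE = s_p×√(1/n₁ + 1/n₂) = 5.2325×√(1/34 + 1/26) = 1.3632
t = (x̄₁ - x̄₂)/SE = (78 - 73)/1.3632 = 3.6678
df = 58, t-critical = ±2.002
Decision: reject H₀

Answer: t = 3.6678, reject H₀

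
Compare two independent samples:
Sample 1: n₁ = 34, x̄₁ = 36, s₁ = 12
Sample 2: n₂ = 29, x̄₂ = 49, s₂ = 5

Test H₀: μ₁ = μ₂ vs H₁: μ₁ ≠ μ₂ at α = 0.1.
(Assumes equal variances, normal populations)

Pooled variance: s²_p = [33×12² + 28×5²]/(61) = 89.3770
s_p = 9.4539
SE = s_p×√(1/n₁ + 1/n₂) = 9.4539×√(1/34 + 1/29) = 2.3897
t = (x̄₁ - x̄₂)/SE = (36 - 49)/2.3897 = -5.4400
df = 61, t-critical = ±1.670
Decision: reject H₀

Answer: t = -5.4400, reject H₀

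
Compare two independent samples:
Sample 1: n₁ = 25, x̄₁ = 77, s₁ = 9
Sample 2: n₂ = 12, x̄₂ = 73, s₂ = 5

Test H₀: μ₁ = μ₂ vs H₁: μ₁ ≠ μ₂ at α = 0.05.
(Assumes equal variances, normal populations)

Answer: t = 1.4305, fail to reject H₀

Derivation:
Pooled variance: s²_p = [24×9² + 11×5²]/(35) = 63.4000
s_p = 7.9624
SE = s_p×√(1/n₁ + 1/n₂) = 7.9624×√(1/25 + 1/12) = 2.7963
t = (x̄₁ - x̄₂)/SE = (77 - 73)/2.7963 = 1.4305
df = 35, t-critical = ±2.030
Decision: fail to reject H₀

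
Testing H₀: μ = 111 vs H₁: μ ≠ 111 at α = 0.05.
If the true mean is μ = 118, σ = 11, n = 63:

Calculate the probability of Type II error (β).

SE = σ/√n = 11/√63 = 1.3859
Critical values: μ₀ ± z_0.025×SE = 111 ± 1.960×1.3859
Acceptance region: (108.2836, 113.7164)
Under H₁ (μ = 118): z_high = (113.7164 - 118)/1.3859 = -3.0908, z_low = (108.2836 - 118)/1.3859 = -7.0109
β = P(not reject | H₁) = Φ(-3.0908) - Φ(-7.0109) ≈ 0.0010

Answer: β ≈ 0.0010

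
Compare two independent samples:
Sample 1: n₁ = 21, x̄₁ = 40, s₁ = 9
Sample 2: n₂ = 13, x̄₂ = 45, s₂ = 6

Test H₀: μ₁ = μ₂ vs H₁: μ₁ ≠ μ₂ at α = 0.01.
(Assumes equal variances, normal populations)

Answer: t = -1.7693, fail to reject H₀

Derivation:
Pooled variance: s²_p = [20×9² + 12×6²]/(32) = 64.1250
s_p = 8.0078
SE = s_p×√(1/n₁ + 1/n₂) = 8.0078×√(1/21 + 1/13) = 2.8260
t = (x̄₁ - x̄₂)/SE = (40 - 45)/2.8260 = -1.7693
df = 32, t-critical = ±2.738
Decision: fail to reject H₀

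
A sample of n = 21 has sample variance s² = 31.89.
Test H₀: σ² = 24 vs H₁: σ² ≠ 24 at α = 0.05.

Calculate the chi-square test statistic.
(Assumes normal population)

Answer: χ² = 26.5750, fail to reject H₀

Derivation:
df = n - 1 = 20
χ² = (n-1)s²/σ₀² = 20×31.89/24 = 26.5750
Critical values: χ²_{0.975,20} = 9.591, χ²_{0.025,20} = 34.170
Rejection region: χ² < 9.591 or χ² > 34.170
Decision: fail to reject H₀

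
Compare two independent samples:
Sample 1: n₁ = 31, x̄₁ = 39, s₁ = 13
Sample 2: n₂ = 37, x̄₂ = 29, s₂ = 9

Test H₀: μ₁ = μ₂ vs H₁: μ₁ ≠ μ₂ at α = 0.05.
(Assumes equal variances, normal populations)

Pooled variance: s²_p = [30×13² + 36×9²]/(66) = 121.0000
s_p = 11.0000
SE = s_p×√(1/n₁ + 1/n₂) = 11.0000×√(1/31 + 1/37) = 2.6783
t = (x̄₁ - x̄₂)/SE = (39 - 29)/2.6783 = 3.7337
df = 66, t-critical = ±1.997
Decision: reject H₀

Answer: t = 3.7337, reject H₀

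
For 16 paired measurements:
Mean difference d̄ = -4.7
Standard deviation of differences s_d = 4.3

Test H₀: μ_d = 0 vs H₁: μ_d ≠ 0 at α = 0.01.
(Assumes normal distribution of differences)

Answer: t = -4.3721, reject H₀

Derivation:
df = n - 1 = 15
SE = s_d/√n = 4.3/√16 = 1.0750
t = d̄/SE = -4.7/1.0750 = -4.3721
Critical value: t_{0.005,15} = ±2.947
p-value ≈ 0.0005
Decision: reject H₀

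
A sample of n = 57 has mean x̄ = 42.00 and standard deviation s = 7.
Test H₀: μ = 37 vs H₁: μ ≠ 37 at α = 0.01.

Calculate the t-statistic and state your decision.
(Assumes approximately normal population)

df = n - 1 = 56
SE = s/√n = 7/√57 = 0.9272
t = (x̄ - μ₀)/SE = (42.00 - 37)/0.9272 = 5.3926
Critical value: t_{0.005,56} = ±2.667
p-value < 0.0001
Decision: reject H₀

Answer: t = 5.3926, reject H₀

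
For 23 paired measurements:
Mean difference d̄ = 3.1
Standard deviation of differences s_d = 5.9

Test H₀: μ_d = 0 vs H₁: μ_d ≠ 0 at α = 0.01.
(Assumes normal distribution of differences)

Answer: t = 2.5199, fail to reject H₀

Derivation:
df = n - 1 = 22
SE = s_d/√n = 5.9/√23 = 1.2302
t = d̄/SE = 3.1/1.2302 = 2.5199
Critical value: t_{0.005,22} = ±2.819
p-value ≈ 0.0195
Decision: fail to reject H₀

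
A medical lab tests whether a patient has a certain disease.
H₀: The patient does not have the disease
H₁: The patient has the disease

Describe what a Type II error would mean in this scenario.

Type I error: rejecting H₀ when it is actually true (false positive).
Type II error: failing to reject H₀ when H₁ is actually true (false negative).

Answer: Failing to diagnose a patient who actually has the disease (false negative)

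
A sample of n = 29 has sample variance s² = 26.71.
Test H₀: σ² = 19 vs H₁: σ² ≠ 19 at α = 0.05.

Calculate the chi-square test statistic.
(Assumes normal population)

df = n - 1 = 28
χ² = (n-1)s²/σ₀² = 28×26.71/19 = 39.3621
Critical values: χ²_{0.975,28} = 15.308, χ²_{0.025,28} = 44.461
Rejection region: χ² < 15.308 or χ² > 44.461
Decision: fail to reject H₀

Answer: χ² = 39.3621, fail to reject H₀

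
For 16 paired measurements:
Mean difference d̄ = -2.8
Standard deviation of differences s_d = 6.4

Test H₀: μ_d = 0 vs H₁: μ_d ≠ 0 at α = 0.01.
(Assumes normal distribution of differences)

df = n - 1 = 15
SE = s_d/√n = 6.4/√16 = 1.6000
t = d̄/SE = -2.8/1.6000 = -1.7500
Critical value: t_{0.005,15} = ±2.947
p-value ≈ 0.1005
Decision: fail to reject H₀

Answer: t = -1.7500, fail to reject H₀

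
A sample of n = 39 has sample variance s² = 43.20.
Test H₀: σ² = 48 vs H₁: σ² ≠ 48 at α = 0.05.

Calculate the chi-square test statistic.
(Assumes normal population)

Answer: χ² = 34.2000, fail to reject H₀

Derivation:
df = n - 1 = 38
χ² = (n-1)s²/σ₀² = 38×43.20/48 = 34.2000
Critical values: χ²_{0.975,38} = 22.878, χ²_{0.025,38} = 56.896
Rejection region: χ² < 22.878 or χ² > 56.896
Decision: fail to reject H₀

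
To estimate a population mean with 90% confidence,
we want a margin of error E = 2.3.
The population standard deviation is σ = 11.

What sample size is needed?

z_0.05 = 1.645
n = (z×σ/E)² = (1.645×11/2.3)²
n = 61.8958
Round up: n = 62

Answer: n = 62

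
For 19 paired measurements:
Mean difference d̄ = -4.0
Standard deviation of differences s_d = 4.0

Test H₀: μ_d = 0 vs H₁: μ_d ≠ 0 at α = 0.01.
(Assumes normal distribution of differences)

df = n - 1 = 18
SE = s_d/√n = 4.0/√19 = 0.9177
t = d̄/SE = -4.0/0.9177 = -4.3587
Critical value: t_{0.005,18} = ±2.878
p-value ≈ 0.0004
Decision: reject H₀

Answer: t = -4.3587, reject H₀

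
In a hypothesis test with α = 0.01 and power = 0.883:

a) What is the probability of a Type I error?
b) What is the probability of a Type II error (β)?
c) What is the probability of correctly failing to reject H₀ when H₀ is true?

a) Type I error probability = α = 0.01
b) Power = P(reject H₀ | H₁ true) = 1 - β = 0.883, so Type II error probability = β = 1 - Power = 0.117
c) P(fail to reject H₀ | H₀ true) = 1 - α = 0.99

Answer: a) 0.01, b) 0.117, c) 0.99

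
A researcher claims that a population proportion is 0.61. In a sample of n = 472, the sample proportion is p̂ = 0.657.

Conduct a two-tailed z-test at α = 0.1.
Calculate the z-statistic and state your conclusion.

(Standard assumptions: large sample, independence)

H₀: p = 0.61, H₁: p ≠ 0.61
Standard error: SE = √(p₀(1-p₀)/n) = √(0.61×0.39/472) = 0.022451
z-statistic: z = (p̂ - p₀)/SE = (0.657 - 0.61)/0.022451 = 2.0934
Critical value: z_0.05 = ±1.645
p-value = 0.0363
Decision: reject H₀ at α = 0.1

Answer: z = 2.0934, reject H₀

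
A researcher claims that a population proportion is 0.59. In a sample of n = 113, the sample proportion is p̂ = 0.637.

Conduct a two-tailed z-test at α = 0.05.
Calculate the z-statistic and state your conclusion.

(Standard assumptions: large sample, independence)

Answer: z = 1.0158, fail to reject H₀

Derivation:
H₀: p = 0.59, H₁: p ≠ 0.59
Standard error: SE = √(p₀(1-p₀)/n) = √(0.59×0.41/113) = 0.046268
z-statistic: z = (p̂ - p₀)/SE = (0.637 - 0.59)/0.046268 = 1.0158
Critical value: z_0.025 = ±1.960
p-value = 0.3097
Decision: fail to reject H₀ at α = 0.05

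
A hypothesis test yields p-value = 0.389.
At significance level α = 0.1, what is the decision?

Answer: fail to reject H₀

Derivation:
Compare p-value to α:
0.389 ≥ 0.1
Decision: fail to reject H₀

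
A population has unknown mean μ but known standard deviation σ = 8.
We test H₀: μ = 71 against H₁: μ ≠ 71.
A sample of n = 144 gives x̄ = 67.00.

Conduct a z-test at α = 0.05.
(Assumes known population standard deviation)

Standard error: SE = σ/√n = 8/√144 = 0.6667
z-statistic: z = (x̄ - μ₀)/SE = (67.00 - 71)/0.6667 = -5.9997
Critical value: ±1.960
p-value < 0.0001
Decision: reject H₀

Answer: z = -5.9997, reject H₀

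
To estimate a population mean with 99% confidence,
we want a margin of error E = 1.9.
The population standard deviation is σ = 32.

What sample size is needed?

z_0.005 = 2.576
n = (z×σ/E)² = (2.576×32/1.9)²
n = 1882.2811
Round up: n = 1883

Answer: n = 1883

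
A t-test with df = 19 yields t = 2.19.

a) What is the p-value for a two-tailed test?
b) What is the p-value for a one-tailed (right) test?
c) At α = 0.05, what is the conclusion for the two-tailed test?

Answer: a) 0.0412, b) 0.0206, c) reject H₀

Derivation:
Using t-distribution with df = 19:
a) Two-tailed: p = 2×P(T > 2.19) = 0.0412
b) One-tailed: p = P(T > 2.19) = 0.0206
c) 0.0412 < 0.05, reject H₀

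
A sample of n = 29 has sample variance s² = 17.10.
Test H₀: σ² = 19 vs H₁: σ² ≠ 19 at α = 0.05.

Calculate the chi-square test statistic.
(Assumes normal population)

df = n - 1 = 28
χ² = (n-1)s²/σ₀² = 28×17.10/19 = 25.2000
Critical values: χ²_{0.975,28} = 15.308, χ²_{0.025,28} = 44.461
Rejection region: χ² < 15.308 or χ² > 44.461
Decision: fail to reject H₀

Answer: χ² = 25.2000, fail to reject H₀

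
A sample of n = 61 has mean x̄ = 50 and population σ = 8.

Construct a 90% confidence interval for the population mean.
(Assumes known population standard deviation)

Answer: (48.3150, 51.6850)

Derivation:
Confidence level: 90%, α = 0.1
z_0.05 = 1.645
SE = σ/√n = 8/√61 = 1.0243
Margin of error = 1.645 × 1.0243 = 1.6850
CI: x̄ ± margin = 50 ± 1.6850
CI: (48.3150, 51.6850)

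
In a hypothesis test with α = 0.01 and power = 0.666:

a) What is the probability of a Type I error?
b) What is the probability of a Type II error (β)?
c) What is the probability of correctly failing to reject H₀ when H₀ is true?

a) Type I error probability = α = 0.01
b) Power = P(reject H₀ | H₁ true) = 1 - β = 0.666, so Type II error probability = β = 1 - Power = 0.334
c) P(fail to reject H₀ | H₀ true) = 1 - α = 0.99

Answer: a) 0.01, b) 0.334, c) 0.99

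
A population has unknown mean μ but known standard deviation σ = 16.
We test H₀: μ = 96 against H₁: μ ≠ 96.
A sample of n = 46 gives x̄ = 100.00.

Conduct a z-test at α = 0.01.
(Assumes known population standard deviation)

Answer: z = 1.6956, fail to reject H₀

Derivation:
Standard error: SE = σ/√n = 16/√46 = 2.3591
z-statistic: z = (x̄ - μ₀)/SE = (100.00 - 96)/2.3591 = 1.6956
Critical value: ±2.576
p-value = 0.0900
Decision: fail to reject H₀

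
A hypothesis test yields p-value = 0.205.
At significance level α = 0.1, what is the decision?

Compare p-value to α:
0.205 ≥ 0.1
Decision: fail to reject H₀

Answer: fail to reject H₀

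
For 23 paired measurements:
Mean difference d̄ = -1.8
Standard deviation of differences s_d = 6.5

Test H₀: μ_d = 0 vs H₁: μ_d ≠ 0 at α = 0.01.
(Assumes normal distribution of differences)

df = n - 1 = 22
SE = s_d/√n = 6.5/√23 = 1.3553
t = d̄/SE = -1.8/1.3553 = -1.3281
Critical value: t_{0.005,22} = ±2.819
p-value ≈ 0.1978
Decision: fail to reject H₀

Answer: t = -1.3281, fail to reject H₀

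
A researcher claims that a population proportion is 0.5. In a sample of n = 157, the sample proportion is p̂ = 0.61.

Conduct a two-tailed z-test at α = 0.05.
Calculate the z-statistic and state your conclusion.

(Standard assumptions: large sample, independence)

H₀: p = 0.5, H₁: p ≠ 0.5
Standard error: SE = √(p₀(1-p₀)/n) = √(0.5×0.5/157) = 0.039904
z-statistic: z = (p̂ - p₀)/SE = (0.61 - 0.5)/0.039904 = 2.7566
Critical value: z_0.025 = ±1.960
p-value = 0.0058
Decision: reject H₀ at α = 0.05

Answer: z = 2.7566, reject H₀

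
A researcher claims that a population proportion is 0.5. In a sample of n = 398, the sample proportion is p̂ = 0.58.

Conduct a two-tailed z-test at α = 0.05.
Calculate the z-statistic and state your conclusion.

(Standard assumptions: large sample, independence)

Answer: z = 3.1920, reject H₀

Derivation:
H₀: p = 0.5, H₁: p ≠ 0.5
Standard error: SE = √(p₀(1-p₀)/n) = √(0.5×0.5/398) = 0.025063
z-statistic: z = (p̂ - p₀)/SE = (0.58 - 0.5)/0.025063 = 3.1920
Critical value: z_0.025 = ±1.960
p-value = 0.0014
Decision: reject H₀ at α = 0.05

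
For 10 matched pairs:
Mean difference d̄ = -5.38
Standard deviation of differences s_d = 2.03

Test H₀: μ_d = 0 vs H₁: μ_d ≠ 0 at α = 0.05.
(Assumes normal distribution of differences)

df = n - 1 = 9
SE = s_d/√n = 2.03/√10 = 0.6419
t = d̄/SE = -5.38/0.6419 = -8.3814
Critical value: t_{0.025,9} = ±2.262
p-value < 0.0001
Decision: reject H₀

Answer: t = -8.3814, reject H₀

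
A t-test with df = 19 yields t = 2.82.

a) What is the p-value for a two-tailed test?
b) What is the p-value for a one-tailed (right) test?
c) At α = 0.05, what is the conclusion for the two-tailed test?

Using t-distribution with df = 19:
a) Two-tailed: p = 2×P(T > 2.82) = 0.0109
b) One-tailed: p = P(T > 2.82) = 0.0055
c) 0.0109 < 0.05, reject H₀

Answer: a) 0.0109, b) 0.0055, c) reject H₀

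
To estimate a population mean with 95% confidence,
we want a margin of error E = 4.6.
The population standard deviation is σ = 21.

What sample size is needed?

z_0.025 = 1.960
n = (z×σ/E)² = (1.960×21/4.6)²
n = 80.0636
Round up: n = 81

Answer: n = 81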